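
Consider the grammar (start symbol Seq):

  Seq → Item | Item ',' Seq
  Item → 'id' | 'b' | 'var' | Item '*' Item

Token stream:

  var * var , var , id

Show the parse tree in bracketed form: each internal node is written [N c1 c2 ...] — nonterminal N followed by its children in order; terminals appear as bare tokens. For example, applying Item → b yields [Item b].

[Seq [Item [Item var] * [Item var]] , [Seq [Item var] , [Seq [Item id]]]]

Seq
Item , Seq
Item * Item , Seq
var * Item , Seq
var * var , Seq
var * var , Item , Seq
var * var , var , Seq
var * var , var , Item
var * var , var , id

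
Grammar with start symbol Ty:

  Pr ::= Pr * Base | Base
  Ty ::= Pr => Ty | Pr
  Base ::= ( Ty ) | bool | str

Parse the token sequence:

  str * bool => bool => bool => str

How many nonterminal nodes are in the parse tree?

[Ty [Pr [Pr [Base str]] * [Base bool]] => [Ty [Pr [Base bool]] => [Ty [Pr [Base bool]] => [Ty [Pr [Base str]]]]]]

14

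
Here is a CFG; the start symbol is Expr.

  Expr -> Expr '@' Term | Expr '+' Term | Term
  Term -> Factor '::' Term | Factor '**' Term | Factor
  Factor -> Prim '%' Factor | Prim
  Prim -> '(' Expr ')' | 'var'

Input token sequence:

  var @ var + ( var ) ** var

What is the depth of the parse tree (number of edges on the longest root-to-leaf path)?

[Expr [Expr [Expr [Term [Factor [Prim var]]]] @ [Term [Factor [Prim var]]]] + [Term [Factor [Prim ( [Expr [Term [Factor [Prim var]]]] )]] ** [Term [Factor [Prim var]]]]]

8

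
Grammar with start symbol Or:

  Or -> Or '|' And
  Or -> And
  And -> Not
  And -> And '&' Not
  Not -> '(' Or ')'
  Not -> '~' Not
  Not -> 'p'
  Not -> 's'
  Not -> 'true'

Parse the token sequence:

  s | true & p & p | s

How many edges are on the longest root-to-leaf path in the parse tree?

[Or [Or [Or [And [Not s]]] | [And [And [And [Not true]] & [Not p]] & [Not p]]] | [And [Not s]]]

6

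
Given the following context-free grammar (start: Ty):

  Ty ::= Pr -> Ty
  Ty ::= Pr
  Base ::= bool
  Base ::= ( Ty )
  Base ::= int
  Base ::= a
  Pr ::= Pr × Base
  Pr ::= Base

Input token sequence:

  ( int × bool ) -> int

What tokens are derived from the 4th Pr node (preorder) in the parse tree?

int

[Ty [Pr [Base ( [Ty [Pr [Pr [Base int]] × [Base bool]]] )]] -> [Ty [Pr [Base int]]]]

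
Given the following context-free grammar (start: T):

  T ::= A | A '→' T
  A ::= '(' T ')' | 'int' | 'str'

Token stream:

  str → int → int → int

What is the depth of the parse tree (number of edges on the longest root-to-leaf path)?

[T [A str] → [T [A int] → [T [A int] → [T [A int]]]]]

5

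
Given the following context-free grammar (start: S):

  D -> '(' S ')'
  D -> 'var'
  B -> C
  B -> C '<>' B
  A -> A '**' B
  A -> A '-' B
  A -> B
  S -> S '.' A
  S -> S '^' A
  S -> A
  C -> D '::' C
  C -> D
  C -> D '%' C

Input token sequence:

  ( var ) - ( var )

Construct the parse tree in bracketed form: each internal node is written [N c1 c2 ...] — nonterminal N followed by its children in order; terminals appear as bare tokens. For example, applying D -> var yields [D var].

S
A
A - B
B - B
C - B
D - B
( S ) - B
( A ) - B
( B ) - B
( C ) - B
( D ) - B
( var ) - B
( var ) - C
( var ) - D
( var ) - ( S )
( var ) - ( A )
( var ) - ( B )
( var ) - ( C )
( var ) - ( D )
( var ) - ( var )

[S [A [A [B [C [D ( [S [A [B [C [D var]]]]] )]]]] - [B [C [D ( [S [A [B [C [D var]]]]] )]]]]]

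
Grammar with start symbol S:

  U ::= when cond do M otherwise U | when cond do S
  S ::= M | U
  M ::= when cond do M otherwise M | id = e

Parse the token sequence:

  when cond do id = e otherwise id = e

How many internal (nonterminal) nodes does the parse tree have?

[S [M when cond do [M id = e] otherwise [M id = e]]]

4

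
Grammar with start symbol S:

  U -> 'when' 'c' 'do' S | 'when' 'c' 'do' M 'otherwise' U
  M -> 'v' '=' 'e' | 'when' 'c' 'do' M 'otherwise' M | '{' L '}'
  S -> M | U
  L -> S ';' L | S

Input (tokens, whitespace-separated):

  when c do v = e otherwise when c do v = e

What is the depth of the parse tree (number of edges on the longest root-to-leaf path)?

5

[S [U when c do [M v = e] otherwise [U when c do [S [M v = e]]]]]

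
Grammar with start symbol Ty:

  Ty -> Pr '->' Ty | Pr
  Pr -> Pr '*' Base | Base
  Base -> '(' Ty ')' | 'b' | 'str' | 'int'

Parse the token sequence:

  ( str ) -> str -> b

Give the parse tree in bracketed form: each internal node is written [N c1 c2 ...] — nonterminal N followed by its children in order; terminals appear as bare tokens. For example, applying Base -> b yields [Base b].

[Ty [Pr [Base ( [Ty [Pr [Base str]]] )]] -> [Ty [Pr [Base str]] -> [Ty [Pr [Base b]]]]]

Ty
Pr -> Ty
Base -> Ty
( Ty ) -> Ty
( Pr ) -> Ty
( Base ) -> Ty
( str ) -> Ty
( str ) -> Pr -> Ty
( str ) -> Base -> Ty
( str ) -> str -> Ty
( str ) -> str -> Pr
( str ) -> str -> Base
( str ) -> str -> b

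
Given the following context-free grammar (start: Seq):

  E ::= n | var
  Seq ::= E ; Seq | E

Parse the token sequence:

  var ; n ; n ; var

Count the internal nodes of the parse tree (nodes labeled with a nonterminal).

[Seq [E var] ; [Seq [E n] ; [Seq [E n] ; [Seq [E var]]]]]

8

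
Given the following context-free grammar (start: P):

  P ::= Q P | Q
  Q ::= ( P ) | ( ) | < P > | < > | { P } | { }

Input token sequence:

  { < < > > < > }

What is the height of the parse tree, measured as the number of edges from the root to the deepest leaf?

6

[P [Q { [P [Q < [P [Q < >]] >] [P [Q < >]]] }]]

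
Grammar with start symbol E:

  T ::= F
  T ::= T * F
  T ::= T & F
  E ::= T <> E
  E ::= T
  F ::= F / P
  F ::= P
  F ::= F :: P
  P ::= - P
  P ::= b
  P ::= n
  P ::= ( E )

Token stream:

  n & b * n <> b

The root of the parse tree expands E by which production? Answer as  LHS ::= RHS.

E ::= T <> E

[E [T [T [T [F [P n]]] & [F [P b]]] * [F [P n]]] <> [E [T [F [P b]]]]]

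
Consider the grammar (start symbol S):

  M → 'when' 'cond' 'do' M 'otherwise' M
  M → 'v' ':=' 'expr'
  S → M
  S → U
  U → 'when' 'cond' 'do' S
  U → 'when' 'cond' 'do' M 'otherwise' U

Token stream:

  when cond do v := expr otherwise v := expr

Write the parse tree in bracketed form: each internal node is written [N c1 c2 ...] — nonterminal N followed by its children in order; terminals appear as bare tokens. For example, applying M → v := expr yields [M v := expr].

S
M
when cond do M otherwise M
when cond do v := expr otherwise M
when cond do v := expr otherwise v := expr

[S [M when cond do [M v := expr] otherwise [M v := expr]]]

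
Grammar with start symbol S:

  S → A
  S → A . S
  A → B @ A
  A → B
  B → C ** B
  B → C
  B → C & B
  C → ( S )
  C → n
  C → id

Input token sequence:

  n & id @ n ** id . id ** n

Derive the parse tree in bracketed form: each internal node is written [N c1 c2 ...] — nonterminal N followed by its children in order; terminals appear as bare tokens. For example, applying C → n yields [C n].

S
A . S
B @ A . S
C & B @ A . S
n & B @ A . S
n & C @ A . S
n & id @ A . S
n & id @ B . S
n & id @ C ** B . S
n & id @ n ** B . S
n & id @ n ** C . S
n & id @ n ** id . S
n & id @ n ** id . A
n & id @ n ** id . B
n & id @ n ** id . C ** B
n & id @ n ** id . id ** B
n & id @ n ** id . id ** C
n & id @ n ** id . id ** n

[S [A [B [C n] & [B [C id]]] @ [A [B [C n] ** [B [C id]]]]] . [S [A [B [C id] ** [B [C n]]]]]]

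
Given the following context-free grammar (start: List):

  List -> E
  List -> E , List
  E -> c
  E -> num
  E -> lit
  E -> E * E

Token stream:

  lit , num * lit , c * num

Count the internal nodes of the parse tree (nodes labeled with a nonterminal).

10

[List [E lit] , [List [E [E num] * [E lit]] , [List [E [E c] * [E num]]]]]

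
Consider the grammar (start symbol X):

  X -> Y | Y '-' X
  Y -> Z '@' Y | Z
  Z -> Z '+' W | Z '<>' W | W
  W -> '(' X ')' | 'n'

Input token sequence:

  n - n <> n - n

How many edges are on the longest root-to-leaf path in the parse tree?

[X [Y [Z [W n]]] - [X [Y [Z [Z [W n]] <> [W n]]] - [X [Y [Z [W n]]]]]]

6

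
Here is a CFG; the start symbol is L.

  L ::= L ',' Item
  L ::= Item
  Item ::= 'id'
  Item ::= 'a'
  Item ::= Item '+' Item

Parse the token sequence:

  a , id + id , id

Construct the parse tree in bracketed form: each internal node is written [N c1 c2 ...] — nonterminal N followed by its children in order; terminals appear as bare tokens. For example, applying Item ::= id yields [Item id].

[L [L [L [Item a]] , [Item [Item id] + [Item id]]] , [Item id]]

L
L , Item
L , Item , Item
Item , Item , Item
a , Item , Item
a , Item + Item , Item
a , id + Item , Item
a , id + id , Item
a , id + id , id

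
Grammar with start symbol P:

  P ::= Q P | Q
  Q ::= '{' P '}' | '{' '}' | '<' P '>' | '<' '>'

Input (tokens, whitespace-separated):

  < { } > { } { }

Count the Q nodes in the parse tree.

4

[P [Q < [P [Q { }]] >] [P [Q { }] [P [Q { }]]]]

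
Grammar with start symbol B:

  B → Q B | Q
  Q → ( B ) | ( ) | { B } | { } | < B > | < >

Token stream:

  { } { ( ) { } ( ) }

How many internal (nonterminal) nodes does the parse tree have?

10

[B [Q { }] [B [Q { [B [Q ( )] [B [Q { }] [B [Q ( )]]]] }]]]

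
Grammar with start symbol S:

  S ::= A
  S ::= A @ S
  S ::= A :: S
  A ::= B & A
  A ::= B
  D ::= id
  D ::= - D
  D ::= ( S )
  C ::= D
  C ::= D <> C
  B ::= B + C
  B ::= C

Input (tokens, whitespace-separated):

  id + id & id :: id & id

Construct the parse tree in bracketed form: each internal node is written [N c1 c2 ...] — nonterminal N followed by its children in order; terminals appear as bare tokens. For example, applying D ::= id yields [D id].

[S [A [B [B [C [D id]]] + [C [D id]]] & [A [B [C [D id]]]]] :: [S [A [B [C [D id]]] & [A [B [C [D id]]]]]]]

S
A :: S
B & A :: S
B + C & A :: S
C + C & A :: S
D + C & A :: S
id + C & A :: S
id + D & A :: S
id + id & A :: S
id + id & B :: S
id + id & C :: S
id + id & D :: S
id + id & id :: S
id + id & id :: A
id + id & id :: B & A
id + id & id :: C & A
id + id & id :: D & A
id + id & id :: id & A
id + id & id :: id & B
id + id & id :: id & C
id + id & id :: id & D
id + id & id :: id & id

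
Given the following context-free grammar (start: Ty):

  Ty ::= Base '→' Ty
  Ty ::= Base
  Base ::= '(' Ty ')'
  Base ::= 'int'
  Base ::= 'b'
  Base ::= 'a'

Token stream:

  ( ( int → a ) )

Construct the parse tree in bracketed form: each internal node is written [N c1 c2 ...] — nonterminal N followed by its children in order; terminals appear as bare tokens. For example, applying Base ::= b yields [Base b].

[Ty [Base ( [Ty [Base ( [Ty [Base int] → [Ty [Base a]]] )]] )]]

Ty
Base
( Ty )
( Base )
( ( Ty ) )
( ( Base → Ty ) )
( ( int → Ty ) )
( ( int → Base ) )
( ( int → a ) )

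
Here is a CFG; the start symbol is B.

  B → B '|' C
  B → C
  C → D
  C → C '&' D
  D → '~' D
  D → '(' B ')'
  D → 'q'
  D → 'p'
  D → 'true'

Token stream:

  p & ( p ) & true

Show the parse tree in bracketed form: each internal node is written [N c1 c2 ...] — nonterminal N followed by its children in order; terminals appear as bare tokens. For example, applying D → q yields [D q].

[B [C [C [C [D p]] & [D ( [B [C [D p]]] )]] & [D true]]]

B
C
C & D
C & D & D
D & D & D
p & D & D
p & ( B ) & D
p & ( C ) & D
p & ( D ) & D
p & ( p ) & D
p & ( p ) & true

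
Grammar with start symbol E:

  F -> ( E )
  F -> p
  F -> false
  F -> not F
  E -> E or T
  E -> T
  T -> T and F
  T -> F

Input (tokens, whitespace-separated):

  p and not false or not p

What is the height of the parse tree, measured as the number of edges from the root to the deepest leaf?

5

[E [E [T [T [F p]] and [F not [F false]]]] or [T [F not [F p]]]]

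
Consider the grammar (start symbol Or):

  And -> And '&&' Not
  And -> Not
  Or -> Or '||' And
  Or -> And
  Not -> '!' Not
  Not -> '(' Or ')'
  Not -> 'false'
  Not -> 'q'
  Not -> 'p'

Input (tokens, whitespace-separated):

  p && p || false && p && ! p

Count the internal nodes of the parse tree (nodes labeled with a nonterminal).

13

[Or [Or [And [And [Not p]] && [Not p]]] || [And [And [And [Not false]] && [Not p]] && [Not ! [Not p]]]]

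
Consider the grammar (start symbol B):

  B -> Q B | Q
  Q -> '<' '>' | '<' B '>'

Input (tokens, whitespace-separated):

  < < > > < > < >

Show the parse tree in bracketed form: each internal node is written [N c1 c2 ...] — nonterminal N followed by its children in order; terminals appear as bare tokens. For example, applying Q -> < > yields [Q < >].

[B [Q < [B [Q < >]] >] [B [Q < >] [B [Q < >]]]]

B
Q B
< B > B
< Q > B
< < > > B
< < > > Q B
< < > > < > B
< < > > < > Q
< < > > < > < >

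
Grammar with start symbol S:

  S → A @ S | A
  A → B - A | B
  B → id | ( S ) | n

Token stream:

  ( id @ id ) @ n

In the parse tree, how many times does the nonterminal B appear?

[S [A [B ( [S [A [B id]] @ [S [A [B id]]]] )]] @ [S [A [B n]]]]

4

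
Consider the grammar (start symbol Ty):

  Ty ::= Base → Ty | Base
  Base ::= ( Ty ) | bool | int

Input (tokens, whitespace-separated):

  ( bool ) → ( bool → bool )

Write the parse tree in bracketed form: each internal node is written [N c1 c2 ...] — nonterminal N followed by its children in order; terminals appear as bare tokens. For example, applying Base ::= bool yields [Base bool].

Ty
Base → Ty
( Ty ) → Ty
( Base ) → Ty
( bool ) → Ty
( bool ) → Base
( bool ) → ( Ty )
( bool ) → ( Base → Ty )
( bool ) → ( bool → Ty )
( bool ) → ( bool → Base )
( bool ) → ( bool → bool )

[Ty [Base ( [Ty [Base bool]] )] → [Ty [Base ( [Ty [Base bool] → [Ty [Base bool]]] )]]]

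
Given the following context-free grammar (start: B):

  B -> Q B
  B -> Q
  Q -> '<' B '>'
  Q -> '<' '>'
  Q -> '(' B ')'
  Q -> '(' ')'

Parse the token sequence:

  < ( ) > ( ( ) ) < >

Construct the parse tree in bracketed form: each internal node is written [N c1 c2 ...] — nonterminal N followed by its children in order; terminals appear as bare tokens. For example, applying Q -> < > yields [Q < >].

[B [Q < [B [Q ( )]] >] [B [Q ( [B [Q ( )]] )] [B [Q < >]]]]

B
Q B
< B > B
< Q > B
< ( ) > B
< ( ) > Q B
< ( ) > ( B ) B
< ( ) > ( Q ) B
< ( ) > ( ( ) ) B
< ( ) > ( ( ) ) Q
< ( ) > ( ( ) ) < >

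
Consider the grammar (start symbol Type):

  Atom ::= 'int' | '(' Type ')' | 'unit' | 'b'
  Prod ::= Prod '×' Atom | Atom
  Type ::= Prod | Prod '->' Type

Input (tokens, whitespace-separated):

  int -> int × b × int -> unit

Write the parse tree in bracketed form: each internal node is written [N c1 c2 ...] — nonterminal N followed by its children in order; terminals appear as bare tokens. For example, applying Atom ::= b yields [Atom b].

Type
Prod -> Type
Atom -> Type
int -> Type
int -> Prod -> Type
int -> Prod × Atom -> Type
int -> Prod × Atom × Atom -> Type
int -> Atom × Atom × Atom -> Type
int -> int × Atom × Atom -> Type
int -> int × b × Atom -> Type
int -> int × b × int -> Type
int -> int × b × int -> Prod
int -> int × b × int -> Atom
int -> int × b × int -> unit

[Type [Prod [Atom int]] -> [Type [Prod [Prod [Prod [Atom int]] × [Atom b]] × [Atom int]] -> [Type [Prod [Atom unit]]]]]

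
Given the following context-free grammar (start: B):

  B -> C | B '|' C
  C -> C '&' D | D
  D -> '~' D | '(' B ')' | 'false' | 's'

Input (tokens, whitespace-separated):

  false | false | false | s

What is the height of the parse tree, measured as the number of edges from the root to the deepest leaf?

[B [B [B [B [C [D false]]] | [C [D false]]] | [C [D false]]] | [C [D s]]]

6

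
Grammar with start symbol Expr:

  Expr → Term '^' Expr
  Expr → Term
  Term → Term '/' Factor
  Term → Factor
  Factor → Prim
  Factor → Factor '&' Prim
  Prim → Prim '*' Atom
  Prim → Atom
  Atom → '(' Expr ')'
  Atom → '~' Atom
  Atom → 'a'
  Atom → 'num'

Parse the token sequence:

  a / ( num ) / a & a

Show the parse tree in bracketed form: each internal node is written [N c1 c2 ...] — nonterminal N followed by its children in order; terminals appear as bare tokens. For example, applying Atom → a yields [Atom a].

Expr
Term
Term / Factor
Term / Factor / Factor
Factor / Factor / Factor
Prim / Factor / Factor
Atom / Factor / Factor
a / Factor / Factor
a / Prim / Factor
a / Atom / Factor
a / ( Expr ) / Factor
a / ( Term ) / Factor
a / ( Factor ) / Factor
a / ( Prim ) / Factor
a / ( Atom ) / Factor
a / ( num ) / Factor
a / ( num ) / Factor & Prim
a / ( num ) / Prim & Prim
a / ( num ) / Atom & Prim
a / ( num ) / a & Prim
a / ( num ) / a & Atom
a / ( num ) / a & a

[Expr [Term [Term [Term [Factor [Prim [Atom a]]]] / [Factor [Prim [Atom ( [Expr [Term [Factor [Prim [Atom num]]]]] )]]]] / [Factor [Factor [Prim [Atom a]]] & [Prim [Atom a]]]]]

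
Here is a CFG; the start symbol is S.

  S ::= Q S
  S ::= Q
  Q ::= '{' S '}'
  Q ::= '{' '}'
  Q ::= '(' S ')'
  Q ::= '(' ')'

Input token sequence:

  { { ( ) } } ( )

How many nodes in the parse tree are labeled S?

4

[S [Q { [S [Q { [S [Q ( )]] }]] }] [S [Q ( )]]]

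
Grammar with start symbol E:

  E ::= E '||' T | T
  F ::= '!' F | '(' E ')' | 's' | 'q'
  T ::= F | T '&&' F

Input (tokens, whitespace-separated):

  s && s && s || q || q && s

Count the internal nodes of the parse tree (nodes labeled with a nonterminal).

[E [E [E [T [T [T [F s]] && [F s]] && [F s]]] || [T [F q]]] || [T [T [F q]] && [F s]]]

15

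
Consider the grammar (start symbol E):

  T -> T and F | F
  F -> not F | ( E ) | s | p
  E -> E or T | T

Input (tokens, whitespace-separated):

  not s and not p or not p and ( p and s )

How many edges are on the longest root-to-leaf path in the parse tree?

[E [E [T [T [F not [F s]]] and [F not [F p]]]] or [T [T [F not [F p]]] and [F ( [E [T [T [F p]] and [F s]]] )]]]

7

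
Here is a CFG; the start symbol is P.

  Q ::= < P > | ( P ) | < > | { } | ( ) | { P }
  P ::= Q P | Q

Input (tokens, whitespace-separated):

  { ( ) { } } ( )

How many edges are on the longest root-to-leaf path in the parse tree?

[P [Q { [P [Q ( )] [P [Q { }]]] }] [P [Q ( )]]]

5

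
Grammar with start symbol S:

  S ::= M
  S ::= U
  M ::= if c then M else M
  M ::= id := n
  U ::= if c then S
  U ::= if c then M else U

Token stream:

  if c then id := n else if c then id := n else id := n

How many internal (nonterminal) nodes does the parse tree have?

6

[S [M if c then [M id := n] else [M if c then [M id := n] else [M id := n]]]]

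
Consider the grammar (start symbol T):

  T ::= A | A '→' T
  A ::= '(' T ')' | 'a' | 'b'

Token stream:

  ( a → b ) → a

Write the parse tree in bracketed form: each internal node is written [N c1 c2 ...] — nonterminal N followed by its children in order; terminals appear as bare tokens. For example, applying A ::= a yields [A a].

[T [A ( [T [A a] → [T [A b]]] )] → [T [A a]]]

T
A → T
( T ) → T
( A → T ) → T
( a → T ) → T
( a → A ) → T
( a → b ) → T
( a → b ) → A
( a → b ) → a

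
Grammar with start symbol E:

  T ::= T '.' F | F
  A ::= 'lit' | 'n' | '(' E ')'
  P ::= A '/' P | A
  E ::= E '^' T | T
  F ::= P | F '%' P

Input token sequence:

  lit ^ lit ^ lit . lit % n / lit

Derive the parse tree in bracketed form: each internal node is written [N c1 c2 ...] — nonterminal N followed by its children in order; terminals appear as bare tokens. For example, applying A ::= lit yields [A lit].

[E [E [E [T [F [P [A lit]]]]] ^ [T [F [P [A lit]]]]] ^ [T [T [F [P [A lit]]]] . [F [F [P [A lit]]] % [P [A n] / [P [A lit]]]]]]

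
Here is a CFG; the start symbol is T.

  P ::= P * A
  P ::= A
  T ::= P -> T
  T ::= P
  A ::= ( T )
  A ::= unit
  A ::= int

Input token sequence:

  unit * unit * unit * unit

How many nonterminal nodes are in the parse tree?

[T [P [P [P [P [A unit]] * [A unit]] * [A unit]] * [A unit]]]

9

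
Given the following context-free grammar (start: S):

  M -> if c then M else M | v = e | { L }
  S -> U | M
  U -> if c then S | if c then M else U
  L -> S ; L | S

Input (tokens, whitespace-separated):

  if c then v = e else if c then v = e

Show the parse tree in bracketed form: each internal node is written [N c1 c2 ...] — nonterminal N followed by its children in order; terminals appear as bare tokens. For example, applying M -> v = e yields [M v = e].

[S [U if c then [M v = e] else [U if c then [S [M v = e]]]]]

S
U
if c then M else U
if c then v = e else U
if c then v = e else if c then S
if c then v = e else if c then M
if c then v = e else if c then v = e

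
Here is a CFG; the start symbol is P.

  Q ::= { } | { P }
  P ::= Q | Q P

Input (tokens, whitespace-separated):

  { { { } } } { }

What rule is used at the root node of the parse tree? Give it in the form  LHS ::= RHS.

[P [Q { [P [Q { [P [Q { }]] }]] }] [P [Q { }]]]

P ::= Q P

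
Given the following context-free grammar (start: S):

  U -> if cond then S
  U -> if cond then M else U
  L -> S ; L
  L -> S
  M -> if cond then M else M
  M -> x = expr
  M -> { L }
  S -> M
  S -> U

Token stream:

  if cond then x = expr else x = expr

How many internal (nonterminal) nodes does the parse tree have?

[S [M if cond then [M x = expr] else [M x = expr]]]

4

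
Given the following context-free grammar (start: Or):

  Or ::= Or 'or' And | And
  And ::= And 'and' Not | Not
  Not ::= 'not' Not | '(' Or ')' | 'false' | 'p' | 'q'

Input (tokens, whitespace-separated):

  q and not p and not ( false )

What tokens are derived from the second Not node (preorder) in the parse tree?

[Or [And [And [And [Not q]] and [Not not [Not p]]] and [Not not [Not ( [Or [And [Not false]]] )]]]]

not p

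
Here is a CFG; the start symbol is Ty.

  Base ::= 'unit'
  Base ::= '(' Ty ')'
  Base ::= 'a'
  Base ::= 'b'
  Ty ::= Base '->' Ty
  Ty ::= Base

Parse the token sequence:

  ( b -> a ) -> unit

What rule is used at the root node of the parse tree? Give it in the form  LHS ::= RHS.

[Ty [Base ( [Ty [Base b] -> [Ty [Base a]]] )] -> [Ty [Base unit]]]

Ty ::= Base '->' Ty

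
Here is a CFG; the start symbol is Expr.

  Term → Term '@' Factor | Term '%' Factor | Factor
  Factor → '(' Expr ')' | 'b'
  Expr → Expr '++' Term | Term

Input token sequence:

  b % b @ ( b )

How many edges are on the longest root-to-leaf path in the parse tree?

[Expr [Term [Term [Term [Factor b]] % [Factor b]] @ [Factor ( [Expr [Term [Factor b]]] )]]]

6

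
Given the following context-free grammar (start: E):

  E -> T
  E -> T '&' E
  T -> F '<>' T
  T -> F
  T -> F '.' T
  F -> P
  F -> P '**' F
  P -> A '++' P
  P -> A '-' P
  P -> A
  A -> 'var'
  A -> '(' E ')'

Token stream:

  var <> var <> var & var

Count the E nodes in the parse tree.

[E [T [F [P [A var]]] <> [T [F [P [A var]]] <> [T [F [P [A var]]]]]] & [E [T [F [P [A var]]]]]]

2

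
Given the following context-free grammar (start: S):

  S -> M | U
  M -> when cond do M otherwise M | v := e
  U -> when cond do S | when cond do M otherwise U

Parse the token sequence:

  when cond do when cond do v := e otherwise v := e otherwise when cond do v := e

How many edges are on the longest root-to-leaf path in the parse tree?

5

[S [U when cond do [M when cond do [M v := e] otherwise [M v := e]] otherwise [U when cond do [S [M v := e]]]]]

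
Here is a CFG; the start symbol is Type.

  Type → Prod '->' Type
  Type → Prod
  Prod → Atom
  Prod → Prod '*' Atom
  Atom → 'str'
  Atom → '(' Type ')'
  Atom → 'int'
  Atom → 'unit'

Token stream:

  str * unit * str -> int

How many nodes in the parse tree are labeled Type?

2

[Type [Prod [Prod [Prod [Atom str]] * [Atom unit]] * [Atom str]] -> [Type [Prod [Atom int]]]]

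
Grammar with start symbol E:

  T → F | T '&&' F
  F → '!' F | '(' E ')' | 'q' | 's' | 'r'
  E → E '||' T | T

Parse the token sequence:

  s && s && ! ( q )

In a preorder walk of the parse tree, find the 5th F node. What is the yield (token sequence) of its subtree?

q

[E [T [T [T [F s]] && [F s]] && [F ! [F ( [E [T [F q]]] )]]]]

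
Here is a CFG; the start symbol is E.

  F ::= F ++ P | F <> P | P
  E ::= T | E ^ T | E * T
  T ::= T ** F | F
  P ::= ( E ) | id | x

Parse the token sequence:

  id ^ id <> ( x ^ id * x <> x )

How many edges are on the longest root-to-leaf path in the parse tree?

10

[E [E [T [F [P id]]]] ^ [T [F [F [P id]] <> [P ( [E [E [E [T [F [P x]]]] ^ [T [F [P id]]]] * [T [F [F [P x]] <> [P x]]]] )]]]]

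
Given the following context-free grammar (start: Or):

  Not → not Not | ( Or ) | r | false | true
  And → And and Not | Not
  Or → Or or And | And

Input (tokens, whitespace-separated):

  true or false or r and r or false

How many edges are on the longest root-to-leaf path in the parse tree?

6

[Or [Or [Or [Or [And [Not true]]] or [And [Not false]]] or [And [And [Not r]] and [Not r]]] or [And [Not false]]]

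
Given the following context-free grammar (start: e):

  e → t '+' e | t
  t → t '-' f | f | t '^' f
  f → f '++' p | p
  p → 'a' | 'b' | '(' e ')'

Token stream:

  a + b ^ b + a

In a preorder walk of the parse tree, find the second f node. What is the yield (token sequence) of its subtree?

[e [t [f [p a]]] + [e [t [t [f [p b]]] ^ [f [p b]]] + [e [t [f [p a]]]]]]

b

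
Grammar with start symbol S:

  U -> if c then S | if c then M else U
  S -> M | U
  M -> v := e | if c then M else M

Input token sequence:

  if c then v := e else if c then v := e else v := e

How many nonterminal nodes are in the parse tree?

6

[S [M if c then [M v := e] else [M if c then [M v := e] else [M v := e]]]]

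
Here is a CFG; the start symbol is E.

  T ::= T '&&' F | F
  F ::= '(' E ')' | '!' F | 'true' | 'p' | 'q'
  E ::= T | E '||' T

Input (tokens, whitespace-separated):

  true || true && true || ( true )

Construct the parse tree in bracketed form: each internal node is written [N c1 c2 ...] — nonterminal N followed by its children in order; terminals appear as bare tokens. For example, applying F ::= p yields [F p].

[E [E [E [T [F true]]] || [T [T [F true]] && [F true]]] || [T [F ( [E [T [F true]]] )]]]

E
E || T
E || T || T
T || T || T
F || T || T
true || T || T
true || T && F || T
true || F && F || T
true || true && F || T
true || true && true || T
true || true && true || F
true || true && true || ( E )
true || true && true || ( T )
true || true && true || ( F )
true || true && true || ( true )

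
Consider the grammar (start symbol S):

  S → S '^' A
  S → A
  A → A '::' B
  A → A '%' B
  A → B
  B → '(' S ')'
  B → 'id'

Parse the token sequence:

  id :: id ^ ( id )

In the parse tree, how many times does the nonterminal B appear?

4

[S [S [A [A [B id]] :: [B id]]] ^ [A [B ( [S [A [B id]]] )]]]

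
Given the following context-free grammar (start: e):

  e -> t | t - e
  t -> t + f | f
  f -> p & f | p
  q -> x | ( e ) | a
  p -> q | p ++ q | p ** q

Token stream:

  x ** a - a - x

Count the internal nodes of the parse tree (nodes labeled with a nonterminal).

17

[e [t [f [p [p [q x]] ** [q a]]]] - [e [t [f [p [q a]]]] - [e [t [f [p [q x]]]]]]]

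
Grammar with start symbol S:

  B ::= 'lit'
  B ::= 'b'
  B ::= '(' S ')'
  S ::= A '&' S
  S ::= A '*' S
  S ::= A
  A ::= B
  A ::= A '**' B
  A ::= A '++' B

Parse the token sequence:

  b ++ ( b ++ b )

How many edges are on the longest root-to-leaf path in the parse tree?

[S [A [A [B b]] ++ [B ( [S [A [A [B b]] ++ [B b]]] )]]]

7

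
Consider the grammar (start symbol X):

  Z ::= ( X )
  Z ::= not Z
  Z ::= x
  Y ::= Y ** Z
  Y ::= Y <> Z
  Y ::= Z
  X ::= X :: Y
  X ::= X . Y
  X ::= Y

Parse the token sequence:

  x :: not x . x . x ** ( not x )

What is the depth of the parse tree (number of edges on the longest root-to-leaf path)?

7

[X [X [X [X [Y [Z x]]] :: [Y [Z not [Z x]]]] . [Y [Z x]]] . [Y [Y [Z x]] ** [Z ( [X [Y [Z not [Z x]]]] )]]]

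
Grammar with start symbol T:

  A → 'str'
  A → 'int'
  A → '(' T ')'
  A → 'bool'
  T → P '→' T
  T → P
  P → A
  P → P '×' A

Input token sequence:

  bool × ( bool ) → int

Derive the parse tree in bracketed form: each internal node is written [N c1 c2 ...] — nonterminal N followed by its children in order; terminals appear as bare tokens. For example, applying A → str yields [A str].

T
P → T
P × A → T
A × A → T
bool × A → T
bool × ( T ) → T
bool × ( P ) → T
bool × ( A ) → T
bool × ( bool ) → T
bool × ( bool ) → P
bool × ( bool ) → A
bool × ( bool ) → int

[T [P [P [A bool]] × [A ( [T [P [A bool]]] )]] → [T [P [A int]]]]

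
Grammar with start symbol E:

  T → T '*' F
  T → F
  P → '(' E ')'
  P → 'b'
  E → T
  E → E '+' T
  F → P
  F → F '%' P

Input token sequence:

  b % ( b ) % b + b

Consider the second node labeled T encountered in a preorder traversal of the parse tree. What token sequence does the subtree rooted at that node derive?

b

[E [E [T [F [F [F [P b]] % [P ( [E [T [F [P b]]]] )]] % [P b]]]] + [T [F [P b]]]]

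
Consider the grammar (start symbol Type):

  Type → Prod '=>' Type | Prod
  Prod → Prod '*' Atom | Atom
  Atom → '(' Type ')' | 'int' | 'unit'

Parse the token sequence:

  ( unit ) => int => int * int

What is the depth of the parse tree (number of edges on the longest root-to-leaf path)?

[Type [Prod [Atom ( [Type [Prod [Atom unit]]] )]] => [Type [Prod [Atom int]] => [Type [Prod [Prod [Atom int]] * [Atom int]]]]]

6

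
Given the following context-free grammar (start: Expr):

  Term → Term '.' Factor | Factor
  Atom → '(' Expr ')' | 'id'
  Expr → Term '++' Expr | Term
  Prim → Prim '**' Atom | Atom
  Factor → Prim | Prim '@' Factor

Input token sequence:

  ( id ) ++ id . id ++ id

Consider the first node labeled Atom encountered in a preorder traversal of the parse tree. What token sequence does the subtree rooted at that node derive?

( id )

[Expr [Term [Factor [Prim [Atom ( [Expr [Term [Factor [Prim [Atom id]]]]] )]]]] ++ [Expr [Term [Term [Factor [Prim [Atom id]]]] . [Factor [Prim [Atom id]]]] ++ [Expr [Term [Factor [Prim [Atom id]]]]]]]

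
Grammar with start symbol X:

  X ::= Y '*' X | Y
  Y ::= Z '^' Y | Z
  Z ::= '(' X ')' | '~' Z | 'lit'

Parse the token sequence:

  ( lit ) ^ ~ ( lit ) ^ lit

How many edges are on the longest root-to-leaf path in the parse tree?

[X [Y [Z ( [X [Y [Z lit]]] )] ^ [Y [Z ~ [Z ( [X [Y [Z lit]]] )]] ^ [Y [Z lit]]]]]

8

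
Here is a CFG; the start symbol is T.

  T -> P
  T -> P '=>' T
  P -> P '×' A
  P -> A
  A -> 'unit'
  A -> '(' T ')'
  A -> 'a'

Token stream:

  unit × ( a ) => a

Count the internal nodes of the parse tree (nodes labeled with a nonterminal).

[T [P [P [A unit]] × [A ( [T [P [A a]]] )]] => [T [P [A a]]]]

11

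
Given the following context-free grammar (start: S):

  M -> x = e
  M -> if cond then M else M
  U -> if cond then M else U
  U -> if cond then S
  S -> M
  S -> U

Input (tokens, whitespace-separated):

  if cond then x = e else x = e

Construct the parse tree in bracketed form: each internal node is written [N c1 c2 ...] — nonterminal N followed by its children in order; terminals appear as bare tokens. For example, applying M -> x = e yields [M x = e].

S
M
if cond then M else M
if cond then x = e else M
if cond then x = e else x = e

[S [M if cond then [M x = e] else [M x = e]]]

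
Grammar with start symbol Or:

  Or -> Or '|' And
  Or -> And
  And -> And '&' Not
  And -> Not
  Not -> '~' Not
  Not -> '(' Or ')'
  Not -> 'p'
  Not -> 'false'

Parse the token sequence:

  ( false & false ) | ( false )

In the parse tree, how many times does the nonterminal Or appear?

[Or [Or [And [Not ( [Or [And [And [Not false]] & [Not false]]] )]]] | [And [Not ( [Or [And [Not false]]] )]]]

4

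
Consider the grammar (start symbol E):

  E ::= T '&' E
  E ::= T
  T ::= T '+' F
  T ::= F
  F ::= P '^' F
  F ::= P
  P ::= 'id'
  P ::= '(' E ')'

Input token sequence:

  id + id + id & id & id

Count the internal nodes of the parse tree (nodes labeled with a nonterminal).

[E [T [T [T [F [P id]]] + [F [P id]]] + [F [P id]]] & [E [T [F [P id]]] & [E [T [F [P id]]]]]]

18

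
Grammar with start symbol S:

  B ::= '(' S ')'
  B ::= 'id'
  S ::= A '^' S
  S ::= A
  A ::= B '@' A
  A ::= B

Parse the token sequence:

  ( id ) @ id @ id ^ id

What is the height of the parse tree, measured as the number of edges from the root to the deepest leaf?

6

[S [A [B ( [S [A [B id]]] )] @ [A [B id] @ [A [B id]]]] ^ [S [A [B id]]]]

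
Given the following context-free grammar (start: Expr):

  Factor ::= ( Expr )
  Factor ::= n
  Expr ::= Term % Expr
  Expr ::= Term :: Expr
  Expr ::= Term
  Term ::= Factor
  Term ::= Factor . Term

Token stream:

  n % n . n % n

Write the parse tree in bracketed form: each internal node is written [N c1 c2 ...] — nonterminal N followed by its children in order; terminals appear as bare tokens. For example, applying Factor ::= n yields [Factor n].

Expr
Term % Expr
Factor % Expr
n % Expr
n % Term % Expr
n % Factor . Term % Expr
n % n . Term % Expr
n % n . Factor % Expr
n % n . n % Expr
n % n . n % Term
n % n . n % Factor
n % n . n % n

[Expr [Term [Factor n]] % [Expr [Term [Factor n] . [Term [Factor n]]] % [Expr [Term [Factor n]]]]]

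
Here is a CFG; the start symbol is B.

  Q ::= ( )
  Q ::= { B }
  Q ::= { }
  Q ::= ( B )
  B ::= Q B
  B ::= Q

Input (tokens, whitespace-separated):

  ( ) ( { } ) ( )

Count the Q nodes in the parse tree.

4

[B [Q ( )] [B [Q ( [B [Q { }]] )] [B [Q ( )]]]]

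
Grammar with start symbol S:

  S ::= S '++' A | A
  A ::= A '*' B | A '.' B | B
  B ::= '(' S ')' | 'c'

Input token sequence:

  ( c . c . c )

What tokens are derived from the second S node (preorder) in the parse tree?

c . c . c

[S [A [B ( [S [A [A [A [B c]] . [B c]] . [B c]]] )]]]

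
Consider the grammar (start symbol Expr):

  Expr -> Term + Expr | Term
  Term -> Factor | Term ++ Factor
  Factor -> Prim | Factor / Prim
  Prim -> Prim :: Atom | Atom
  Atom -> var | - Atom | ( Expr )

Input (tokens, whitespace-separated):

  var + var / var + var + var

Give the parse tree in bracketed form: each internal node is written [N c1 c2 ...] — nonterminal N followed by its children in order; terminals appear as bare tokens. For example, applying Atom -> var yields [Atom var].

[Expr [Term [Factor [Prim [Atom var]]]] + [Expr [Term [Factor [Factor [Prim [Atom var]]] / [Prim [Atom var]]]] + [Expr [Term [Factor [Prim [Atom var]]]] + [Expr [Term [Factor [Prim [Atom var]]]]]]]]

Expr
Term + Expr
Factor + Expr
Prim + Expr
Atom + Expr
var + Expr
var + Term + Expr
var + Factor + Expr
var + Factor / Prim + Expr
var + Prim / Prim + Expr
var + Atom / Prim + Expr
var + var / Prim + Expr
var + var / Atom + Expr
var + var / var + Expr
var + var / var + Term + Expr
var + var / var + Factor + Expr
var + var / var + Prim + Expr
var + var / var + Atom + Expr
var + var / var + var + Expr
var + var / var + var + Term
var + var / var + var + Factor
var + var / var + var + Prim
var + var / var + var + Atom
var + var / var + var + var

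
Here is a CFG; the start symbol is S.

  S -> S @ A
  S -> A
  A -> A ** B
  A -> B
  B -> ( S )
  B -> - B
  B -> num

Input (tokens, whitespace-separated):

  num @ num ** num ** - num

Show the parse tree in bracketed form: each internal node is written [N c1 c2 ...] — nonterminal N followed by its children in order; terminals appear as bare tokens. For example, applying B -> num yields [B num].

[S [S [A [B num]]] @ [A [A [A [B num]] ** [B num]] ** [B - [B num]]]]

S
S @ A
A @ A
B @ A
num @ A
num @ A ** B
num @ A ** B ** B
num @ B ** B ** B
num @ num ** B ** B
num @ num ** num ** B
num @ num ** num ** - B
num @ num ** num ** - num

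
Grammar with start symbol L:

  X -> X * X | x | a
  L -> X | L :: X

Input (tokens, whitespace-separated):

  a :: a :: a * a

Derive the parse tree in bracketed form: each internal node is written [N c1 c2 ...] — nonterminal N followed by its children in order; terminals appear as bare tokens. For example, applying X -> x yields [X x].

L
L :: X
L :: X :: X
X :: X :: X
a :: X :: X
a :: a :: X
a :: a :: X * X
a :: a :: a * X
a :: a :: a * a

[L [L [L [X a]] :: [X a]] :: [X [X a] * [X a]]]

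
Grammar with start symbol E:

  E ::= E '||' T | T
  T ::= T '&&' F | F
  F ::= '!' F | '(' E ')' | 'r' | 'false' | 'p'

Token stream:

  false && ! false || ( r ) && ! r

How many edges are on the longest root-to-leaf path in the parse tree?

7

[E [E [T [T [F false]] && [F ! [F false]]]] || [T [T [F ( [E [T [F r]]] )]] && [F ! [F r]]]]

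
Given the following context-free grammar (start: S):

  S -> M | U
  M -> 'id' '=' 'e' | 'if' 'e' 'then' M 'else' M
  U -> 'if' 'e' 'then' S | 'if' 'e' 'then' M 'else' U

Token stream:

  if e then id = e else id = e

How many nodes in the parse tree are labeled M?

[S [M if e then [M id = e] else [M id = e]]]

3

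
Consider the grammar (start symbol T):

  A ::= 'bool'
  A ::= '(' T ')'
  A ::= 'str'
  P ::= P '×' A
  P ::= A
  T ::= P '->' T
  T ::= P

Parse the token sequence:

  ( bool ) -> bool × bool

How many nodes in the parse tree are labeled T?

[T [P [A ( [T [P [A bool]]] )]] -> [T [P [P [A bool]] × [A bool]]]]

3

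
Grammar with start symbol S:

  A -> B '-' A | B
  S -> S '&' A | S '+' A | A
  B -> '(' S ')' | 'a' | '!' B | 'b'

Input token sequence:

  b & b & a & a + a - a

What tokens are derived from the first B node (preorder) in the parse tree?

b

[S [S [S [S [S [A [B b]]] & [A [B b]]] & [A [B a]]] & [A [B a]]] + [A [B a] - [A [B a]]]]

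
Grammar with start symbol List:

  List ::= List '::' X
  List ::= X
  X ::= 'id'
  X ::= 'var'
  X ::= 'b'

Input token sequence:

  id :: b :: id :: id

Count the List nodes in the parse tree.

4

[List [List [List [List [X id]] :: [X b]] :: [X id]] :: [X id]]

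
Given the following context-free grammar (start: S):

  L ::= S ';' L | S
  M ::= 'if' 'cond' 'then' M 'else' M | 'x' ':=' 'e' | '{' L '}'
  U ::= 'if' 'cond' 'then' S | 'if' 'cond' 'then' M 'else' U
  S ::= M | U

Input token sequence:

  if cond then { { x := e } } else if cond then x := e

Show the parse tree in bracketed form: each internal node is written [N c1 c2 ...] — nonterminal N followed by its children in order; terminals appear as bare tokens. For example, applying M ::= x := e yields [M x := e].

[S [U if cond then [M { [L [S [M { [L [S [M x := e]]] }]]] }] else [U if cond then [S [M x := e]]]]]

S
U
if cond then M else U
if cond then { L } else U
if cond then { S } else U
if cond then { M } else U
if cond then { { L } } else U
if cond then { { S } } else U
if cond then { { M } } else U
if cond then { { x := e } } else U
if cond then { { x := e } } else if cond then S
if cond then { { x := e } } else if cond then M
if cond then { { x := e } } else if cond then x := e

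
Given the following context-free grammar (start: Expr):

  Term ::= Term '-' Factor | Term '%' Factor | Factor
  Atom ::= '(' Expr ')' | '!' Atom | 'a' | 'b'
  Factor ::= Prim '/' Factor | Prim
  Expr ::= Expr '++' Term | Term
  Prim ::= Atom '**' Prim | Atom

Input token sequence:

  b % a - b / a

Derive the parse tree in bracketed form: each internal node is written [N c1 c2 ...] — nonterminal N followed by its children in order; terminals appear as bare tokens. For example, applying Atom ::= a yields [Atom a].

[Expr [Term [Term [Term [Factor [Prim [Atom b]]]] % [Factor [Prim [Atom a]]]] - [Factor [Prim [Atom b]] / [Factor [Prim [Atom a]]]]]]

Expr
Term
Term - Factor
Term % Factor - Factor
Factor % Factor - Factor
Prim % Factor - Factor
Atom % Factor - Factor
b % Factor - Factor
b % Prim - Factor
b % Atom - Factor
b % a - Factor
b % a - Prim / Factor
b % a - Atom / Factor
b % a - b / Factor
b % a - b / Prim
b % a - b / Atom
b % a - b / a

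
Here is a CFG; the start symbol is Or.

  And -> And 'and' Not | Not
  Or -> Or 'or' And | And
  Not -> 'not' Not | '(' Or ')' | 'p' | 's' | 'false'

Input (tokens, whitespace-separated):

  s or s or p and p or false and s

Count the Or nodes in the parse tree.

[Or [Or [Or [Or [And [Not s]]] or [And [Not s]]] or [And [And [Not p]] and [Not p]]] or [And [And [Not false]] and [Not s]]]

4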